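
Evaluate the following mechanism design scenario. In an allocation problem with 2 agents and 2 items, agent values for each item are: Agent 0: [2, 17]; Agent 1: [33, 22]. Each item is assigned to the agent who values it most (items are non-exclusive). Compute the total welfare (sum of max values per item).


Step 1: For each item, find the maximum value among all agents.
Step 2: Item 0 -> Agent 1 (value 33)
Step 3: Item 1 -> Agent 1 (value 22)
Step 4: Total welfare = 33 + 22 = 55

55


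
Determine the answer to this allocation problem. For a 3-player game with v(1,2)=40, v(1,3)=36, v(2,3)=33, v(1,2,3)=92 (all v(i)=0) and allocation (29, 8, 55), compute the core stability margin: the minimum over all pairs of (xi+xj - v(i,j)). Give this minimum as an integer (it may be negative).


Step 1: Slack for coalition (1,2): x1+x2 - v12 = 37 - 40 = -3
Step 2: Slack for coalition (1,3): x1+x3 - v13 = 84 - 36 = 48
Step 3: Slack for coalition (2,3): x2+x3 - v23 = 63 - 33 = 30
Step 4: Minimum slack = min(-3, 48, 30) = -3, attained by (1,2); coalition (1,2) can block (slack < 0), so the allocation is not in the core

-3


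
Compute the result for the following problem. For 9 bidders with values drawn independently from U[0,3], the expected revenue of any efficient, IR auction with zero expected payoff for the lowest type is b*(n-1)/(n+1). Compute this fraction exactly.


Step 1: By Revenue Equivalence, expected revenue = b*(n-1)/(n+1)
Step 2: Substituting n = 9, b = 3
Step 3: Revenue = 3*(9-1)/(9+1) = 3*8/10
Step 4: Revenue = 24/10 = 12/5

12/5


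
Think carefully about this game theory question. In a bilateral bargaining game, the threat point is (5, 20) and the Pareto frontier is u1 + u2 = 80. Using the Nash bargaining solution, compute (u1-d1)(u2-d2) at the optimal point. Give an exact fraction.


Step 1: The Nash solution splits surplus symmetrically above the disagreement point
Step 2: u1 = (total + d1 - d2)/2 = (80 + 5 - 20)/2 = 65/2
Step 3: u2 = (total - d1 + d2)/2 = (80 - 5 + 20)/2 = 95/2
Step 4: Nash product = (65/2 - 5) * (95/2 - 20)
Step 5: = 55/2 * 55/2 = 3025/4

3025/4


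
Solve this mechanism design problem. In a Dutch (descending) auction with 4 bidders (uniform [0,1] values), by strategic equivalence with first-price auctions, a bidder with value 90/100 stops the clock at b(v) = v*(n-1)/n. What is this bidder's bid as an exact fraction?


Step 1: Dutch auctions are strategically equivalent to first-price auctions
Step 2: The equilibrium bid is b(v) = v*(n-1)/n
Step 3: b = 9/10 * 3/4
Step 4: b = 27/40

27/40


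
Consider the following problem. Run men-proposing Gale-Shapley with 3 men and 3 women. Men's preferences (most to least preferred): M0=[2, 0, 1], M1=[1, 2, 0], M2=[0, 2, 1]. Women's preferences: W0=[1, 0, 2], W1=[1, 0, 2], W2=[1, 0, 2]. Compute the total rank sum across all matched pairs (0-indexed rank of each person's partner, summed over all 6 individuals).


Step 1: Run Gale-Shapley (men propose, women hold best offer):
  M0 proposes to W2; she accepts
  M1 proposes to W1; she accepts
  M2 proposes to W0; she accepts
Step 2: Final matching: W0-M2, W1-M1, W2-M0
Step 3: 0-indexed ranks (man's rank of his match, then woman's): 0 + 2 + 0 + 0 + 0 + 1
Step 4: Total rank sum = 3

3


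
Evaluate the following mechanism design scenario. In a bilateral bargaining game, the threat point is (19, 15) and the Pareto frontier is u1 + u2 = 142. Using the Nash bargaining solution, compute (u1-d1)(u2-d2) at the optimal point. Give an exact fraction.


Step 1: The Nash solution splits surplus symmetrically above the disagreement point
Step 2: u1 = (total + d1 - d2)/2 = (142 + 19 - 15)/2 = 73
Step 3: u2 = (total - d1 + d2)/2 = (142 - 19 + 15)/2 = 69
Step 4: Nash product = (73 - 19) * (69 - 15)
Step 5: = 54 * 54 = 2916

2916


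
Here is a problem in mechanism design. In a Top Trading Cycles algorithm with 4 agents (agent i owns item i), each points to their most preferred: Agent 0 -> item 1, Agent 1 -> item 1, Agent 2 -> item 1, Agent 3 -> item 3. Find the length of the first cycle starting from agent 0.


Step 1: Trace the pointer graph from agent 0: 0 -> 1 -> 1
Step 2: A cycle is detected when we revisit agent 1
Step 3: The cycle is: 1 -> 1
Step 4: Cycle length = 1

1


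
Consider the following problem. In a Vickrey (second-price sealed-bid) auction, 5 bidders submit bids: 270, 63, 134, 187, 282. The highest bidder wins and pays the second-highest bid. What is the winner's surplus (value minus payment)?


Step 1: Sort bids in descending order: 282, 270, 187, 134, 63
Step 2: The winning bid is the highest: 282
Step 3: The payment equals the second-highest bid: 270
Step 4: Surplus = winner's bid - payment = 282 - 270 = 12

12


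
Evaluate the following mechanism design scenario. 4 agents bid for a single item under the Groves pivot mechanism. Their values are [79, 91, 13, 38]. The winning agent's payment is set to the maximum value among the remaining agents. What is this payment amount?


Step 1: The efficient winner is agent 1 with value 91
Step 2: Other agents' values: [79, 13, 38]
Step 3: Pivot payment = max(others) = 79
Step 4: The winner pays 79

79


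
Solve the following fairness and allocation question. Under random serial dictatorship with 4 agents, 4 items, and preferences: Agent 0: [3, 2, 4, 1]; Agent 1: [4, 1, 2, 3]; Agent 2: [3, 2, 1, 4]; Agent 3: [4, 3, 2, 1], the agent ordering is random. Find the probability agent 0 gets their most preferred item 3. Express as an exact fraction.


Step 1: Agent 0 wants item 3
Step 2: There are 24 possible orderings of agents
Step 3: In 11 orderings, agent 0 gets item 3
Step 4: Probability = 11/24

11/24


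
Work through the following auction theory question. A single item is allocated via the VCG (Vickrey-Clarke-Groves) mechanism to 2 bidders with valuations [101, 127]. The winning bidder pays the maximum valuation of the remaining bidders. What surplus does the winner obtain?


Step 1: The winner is the agent with the highest value: agent 1 with value 127
Step 2: Values of other agents: [101]
Step 3: VCG payment = max of others' values = 101
Step 4: Surplus = 127 - 101 = 26

26


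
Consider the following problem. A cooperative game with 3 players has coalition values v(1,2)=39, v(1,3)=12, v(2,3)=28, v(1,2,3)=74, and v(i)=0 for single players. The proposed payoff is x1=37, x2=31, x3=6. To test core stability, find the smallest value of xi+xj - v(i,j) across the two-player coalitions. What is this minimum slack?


Step 1: Slack for coalition (1,2): x1+x2 - v12 = 68 - 39 = 29
Step 2: Slack for coalition (1,3): x1+x3 - v13 = 43 - 12 = 31
Step 3: Slack for coalition (2,3): x2+x3 - v23 = 37 - 28 = 9
Step 4: Minimum slack = min(29, 31, 9) = 9, attained by (2,3); no pair can gain by deviating, so the allocation is in the core

9


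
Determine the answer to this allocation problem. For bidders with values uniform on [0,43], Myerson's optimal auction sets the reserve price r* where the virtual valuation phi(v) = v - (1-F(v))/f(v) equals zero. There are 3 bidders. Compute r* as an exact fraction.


Step 1: For U[0,43], F(v) = v/43 and f(v) = 1/43
Step 2: phi(v) = v - (1 - v/43)/(1/43) = v - (43 - v) = 2v - 43
Step 3: Set phi(r*) = 0: 2r* - 43 = 0
Step 4: r* = 43/2 (the number of bidders n = 3 does not enter)

43/2


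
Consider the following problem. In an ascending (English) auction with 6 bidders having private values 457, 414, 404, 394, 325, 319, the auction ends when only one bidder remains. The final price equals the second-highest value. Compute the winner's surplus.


Step 1: Identify the highest value: 457
Step 2: Identify the second-highest value: 414
Step 3: The final price = second-highest value = 414
Step 4: Surplus = 457 - 414 = 43

43


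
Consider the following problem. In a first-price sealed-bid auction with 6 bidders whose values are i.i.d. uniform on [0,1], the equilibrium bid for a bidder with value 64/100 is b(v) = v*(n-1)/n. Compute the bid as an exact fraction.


Step 1: The symmetric BNE bidding function is b(v) = v * (n-1) / n
Step 2: Substitute v = 16/25 and n = 6
Step 3: b = 16/25 * 5/6
Step 4: b = 8/15

8/15


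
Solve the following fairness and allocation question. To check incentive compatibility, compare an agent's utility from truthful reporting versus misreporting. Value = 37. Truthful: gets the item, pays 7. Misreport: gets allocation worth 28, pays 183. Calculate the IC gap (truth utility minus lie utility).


Step 1: U(truth) = value - payment = 37 - 7 = 30
Step 2: U(lie) = allocation - payment = 28 - 183 = -155
Step 3: IC gap = 30 - (-155) = 185

185


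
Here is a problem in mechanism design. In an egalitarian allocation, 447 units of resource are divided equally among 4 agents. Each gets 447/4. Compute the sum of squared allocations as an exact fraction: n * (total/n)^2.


Step 1: Each agent's share = 447/4
Step 2: Square of each share = (447/4)^2 = 199809/16
Step 3: Sum of squares = 4 * 199809/16 = 199809/4

199809/4


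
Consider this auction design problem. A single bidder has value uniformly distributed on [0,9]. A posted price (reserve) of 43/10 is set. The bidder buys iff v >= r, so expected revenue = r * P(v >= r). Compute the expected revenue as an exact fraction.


Step 1: Posted price r = 43/10, value support [0,9]
Step 2: P(v >= r) = (9 - 43/10)/9 = 47/90
Step 3: Expected revenue = r * P(v >= r) = 43/10 * 47/90
Step 4: Revenue = 2021/900

2021/900


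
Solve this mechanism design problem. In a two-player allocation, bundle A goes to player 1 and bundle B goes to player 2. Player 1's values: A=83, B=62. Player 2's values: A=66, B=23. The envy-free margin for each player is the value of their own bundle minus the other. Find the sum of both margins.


Step 1: Player 1's margin = v1(A) - v1(B) = 83 - 62 = 21
Step 2: Player 2's margin = v2(B) - v2(A) = 23 - 66 = -43
Step 3: Total margin = 21 + -43 = -22

-22


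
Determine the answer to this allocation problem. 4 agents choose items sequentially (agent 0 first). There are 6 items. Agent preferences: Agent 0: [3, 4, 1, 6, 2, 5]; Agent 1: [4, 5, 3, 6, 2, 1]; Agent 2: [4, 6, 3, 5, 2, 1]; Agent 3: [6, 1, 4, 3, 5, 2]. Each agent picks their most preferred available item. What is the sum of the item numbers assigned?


Step 1: Agent 0 picks item 3
Step 2: Agent 1 picks item 4
Step 3: Agent 2 picks item 6
Step 4: Agent 3 picks item 1
Step 5: Sum = 3 + 4 + 6 + 1 = 14

14


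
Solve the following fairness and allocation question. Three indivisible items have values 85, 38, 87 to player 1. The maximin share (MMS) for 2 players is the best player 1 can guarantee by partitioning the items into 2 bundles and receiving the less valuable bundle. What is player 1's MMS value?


Step 1: Item values = 85, 38, 87
Step 2: Enumerate all 2-bundle partitions and take the smaller bundle:
  Partition 1: {85} vs {38,87} -> bundles 85, 125; min = 85
  Partition 2: {38} vs {85,87} -> bundles 38, 172; min = 38
  Partition 3: {87} vs {85,38} -> bundles 87, 123; min = 87
Step 3: MMS = max(85, 38, 87) = 87

87


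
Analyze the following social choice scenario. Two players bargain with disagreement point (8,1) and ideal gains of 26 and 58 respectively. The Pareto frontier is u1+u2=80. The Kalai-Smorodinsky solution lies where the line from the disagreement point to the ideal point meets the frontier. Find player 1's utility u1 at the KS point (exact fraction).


Step 1: At the KS point, (u1-d1)/r1 = (u2-d2)/r2 = t and u1+u2 = 80
Step 2: u1 = d1 + r1*t and u2 = d2 + r2*t, so (d1 + r1*t) + (d2 + r2*t) = 80
Step 3: t = (80 - 8 - 1)/(26 + 58) = 71/84
Step 4: u1 = d1 + r1*t = 8 + 26 * 71/84 = 1259/42
Step 5: (Check: u2 = d2 + r2*t = 2101/42; u1+u2 = 1259/42 + 2101/42 = 80, on the frontier.)

1259/42


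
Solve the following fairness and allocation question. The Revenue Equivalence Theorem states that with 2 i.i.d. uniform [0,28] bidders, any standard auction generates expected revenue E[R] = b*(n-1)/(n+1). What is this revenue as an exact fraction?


Step 1: By Revenue Equivalence, expected revenue = b*(n-1)/(n+1)
Step 2: Substituting n = 2, b = 28
Step 3: Revenue = 28*(2-1)/(2+1) = 28*1/3
Step 4: Revenue = 28/3

28/3


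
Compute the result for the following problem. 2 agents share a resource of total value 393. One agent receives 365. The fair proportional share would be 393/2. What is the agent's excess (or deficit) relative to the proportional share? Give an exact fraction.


Step 1: Proportional share = 393/2
Step 2: Agent's actual allocation = 365
Step 3: Excess = 365 - 393/2 = 337/2

337/2


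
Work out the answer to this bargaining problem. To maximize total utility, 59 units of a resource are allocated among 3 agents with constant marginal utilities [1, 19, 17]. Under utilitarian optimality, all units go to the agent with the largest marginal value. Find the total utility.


Step 1: The marginal utilities are [1, 19, 17]
Step 2: The highest marginal utility is 19
Step 3: All 59 units go to that agent
Step 4: Total utility = 19 * 59 = 1121

1121


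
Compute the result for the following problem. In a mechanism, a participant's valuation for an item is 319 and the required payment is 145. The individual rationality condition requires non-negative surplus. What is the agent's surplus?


Step 1: Surplus = value - payment = 319 - 145 = 174
Step 2: IR is satisfied (surplus >= 0)

174


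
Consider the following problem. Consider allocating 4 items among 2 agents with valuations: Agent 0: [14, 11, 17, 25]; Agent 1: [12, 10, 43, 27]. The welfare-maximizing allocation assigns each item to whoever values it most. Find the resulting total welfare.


Step 1: For each item, find the maximum value among all agents.
Step 2: Item 0 -> Agent 0 (value 14)
Step 3: Item 1 -> Agent 0 (value 11)
Step 4: Item 2 -> Agent 1 (value 43)
Step 5: Item 3 -> Agent 1 (value 27)
Step 6: Total welfare = 14 + 11 + 43 + 27 = 95

95


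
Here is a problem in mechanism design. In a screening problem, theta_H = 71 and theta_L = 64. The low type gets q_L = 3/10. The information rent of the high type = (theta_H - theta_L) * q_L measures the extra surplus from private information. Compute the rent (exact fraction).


Step 1: theta_H - theta_L = 71 - 64 = 7
Step 2: Information rent = (theta_H - theta_L) * q_L
Step 3: = 7 * 3/10
Step 4: = 21/10

21/10


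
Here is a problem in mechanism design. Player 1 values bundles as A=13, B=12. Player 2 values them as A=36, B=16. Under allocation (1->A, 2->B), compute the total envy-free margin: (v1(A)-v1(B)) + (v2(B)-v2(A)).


Step 1: Player 1's margin = v1(A) - v1(B) = 13 - 12 = 1
Step 2: Player 2's margin = v2(B) - v2(A) = 16 - 36 = -20
Step 3: Total margin = 1 + -20 = -19

-19


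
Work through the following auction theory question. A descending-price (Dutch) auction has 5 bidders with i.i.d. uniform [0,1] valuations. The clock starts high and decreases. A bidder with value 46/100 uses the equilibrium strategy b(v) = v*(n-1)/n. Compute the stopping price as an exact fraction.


Step 1: Dutch auctions are strategically equivalent to first-price auctions
Step 2: The equilibrium bid is b(v) = v*(n-1)/n
Step 3: b = 23/50 * 4/5
Step 4: b = 46/125

46/125


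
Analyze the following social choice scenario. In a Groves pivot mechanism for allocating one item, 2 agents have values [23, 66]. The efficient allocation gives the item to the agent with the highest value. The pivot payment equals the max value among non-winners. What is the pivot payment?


Step 1: The efficient winner is agent 1 with value 66
Step 2: Other agents' values: [23]
Step 3: Pivot payment = max(others) = 23
Step 4: The winner pays 23

23


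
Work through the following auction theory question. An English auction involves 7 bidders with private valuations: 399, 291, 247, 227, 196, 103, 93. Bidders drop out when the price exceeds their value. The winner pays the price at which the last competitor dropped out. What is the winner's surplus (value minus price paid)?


Step 1: Identify the highest value: 399
Step 2: Identify the second-highest value: 291
Step 3: The final price = second-highest value = 291
Step 4: Surplus = 399 - 291 = 108

108


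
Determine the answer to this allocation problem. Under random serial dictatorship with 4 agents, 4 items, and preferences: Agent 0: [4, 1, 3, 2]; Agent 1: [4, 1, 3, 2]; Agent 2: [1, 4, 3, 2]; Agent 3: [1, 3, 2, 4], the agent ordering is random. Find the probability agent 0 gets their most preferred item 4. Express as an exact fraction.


Step 1: Agent 0 wants item 4
Step 2: There are 24 possible orderings of agents
Step 3: In 11 orderings, agent 0 gets item 4
Step 4: Probability = 11/24

11/24


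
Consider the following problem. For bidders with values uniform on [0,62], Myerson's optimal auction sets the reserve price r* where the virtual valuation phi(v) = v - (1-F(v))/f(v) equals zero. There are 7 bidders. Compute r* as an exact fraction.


Step 1: For U[0,62], F(v) = v/62 and f(v) = 1/62
Step 2: phi(v) = v - (1 - v/62)/(1/62) = v - (62 - v) = 2v - 62
Step 3: Set phi(r*) = 0: 2r* - 62 = 0
Step 4: r* = 62/2 = 31 (the number of bidders n = 7 does not enter)

31


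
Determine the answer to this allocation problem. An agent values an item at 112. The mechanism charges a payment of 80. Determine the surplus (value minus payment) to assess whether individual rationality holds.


Step 1: Surplus = value - payment = 112 - 80 = 32
Step 2: IR is satisfied (surplus >= 0)

32


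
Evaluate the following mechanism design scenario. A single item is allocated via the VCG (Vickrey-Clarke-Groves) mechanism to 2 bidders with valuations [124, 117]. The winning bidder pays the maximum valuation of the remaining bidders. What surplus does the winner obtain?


Step 1: The winner is the agent with the highest value: agent 0 with value 124
Step 2: Values of other agents: [117]
Step 3: VCG payment = max of others' values = 117
Step 4: Surplus = 124 - 117 = 7

7


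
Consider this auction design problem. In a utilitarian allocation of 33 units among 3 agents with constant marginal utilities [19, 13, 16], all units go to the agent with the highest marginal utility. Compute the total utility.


Step 1: The marginal utilities are [19, 13, 16]
Step 2: The highest marginal utility is 19
Step 3: All 33 units go to that agent
Step 4: Total utility = 19 * 33 = 627

627


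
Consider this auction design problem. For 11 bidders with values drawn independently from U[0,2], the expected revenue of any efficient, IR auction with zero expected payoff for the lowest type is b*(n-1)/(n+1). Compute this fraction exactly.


Step 1: By Revenue Equivalence, expected revenue = b*(n-1)/(n+1)
Step 2: Substituting n = 11, b = 2
Step 3: Revenue = 2*(11-1)/(11+1) = 2*10/12
Step 4: Revenue = 20/12 = 5/3

5/3


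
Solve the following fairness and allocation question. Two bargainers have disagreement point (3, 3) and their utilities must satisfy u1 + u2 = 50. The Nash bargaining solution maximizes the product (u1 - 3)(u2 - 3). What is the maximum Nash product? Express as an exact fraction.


Step 1: The Nash solution splits surplus symmetrically above the disagreement point
Step 2: u1 = (total + d1 - d2)/2 = (50 + 3 - 3)/2 = 25
Step 3: u2 = (total - d1 + d2)/2 = (50 - 3 + 3)/2 = 25
Step 4: Nash product = (25 - 3) * (25 - 3)
Step 5: = 22 * 22 = 484

484


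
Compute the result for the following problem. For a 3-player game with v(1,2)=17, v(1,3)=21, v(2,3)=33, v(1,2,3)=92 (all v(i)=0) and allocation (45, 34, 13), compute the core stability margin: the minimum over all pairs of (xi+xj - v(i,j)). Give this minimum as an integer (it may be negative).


Step 1: Slack for coalition (1,2): x1+x2 - v12 = 79 - 17 = 62
Step 2: Slack for coalition (1,3): x1+x3 - v13 = 58 - 21 = 37
Step 3: Slack for coalition (2,3): x2+x3 - v23 = 47 - 33 = 14
Step 4: Minimum slack = min(62, 37, 14) = 14, attained by (2,3); no pair can gain by deviating, so the allocation is in the core

14


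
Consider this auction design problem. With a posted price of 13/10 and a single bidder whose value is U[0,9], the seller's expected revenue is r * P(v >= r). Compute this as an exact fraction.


Step 1: Posted price r = 13/10, value support [0,9]
Step 2: P(v >= r) = (9 - 13/10)/9 = 77/90
Step 3: Expected revenue = r * P(v >= r) = 13/10 * 77/90
Step 4: Revenue = 1001/900

1001/900


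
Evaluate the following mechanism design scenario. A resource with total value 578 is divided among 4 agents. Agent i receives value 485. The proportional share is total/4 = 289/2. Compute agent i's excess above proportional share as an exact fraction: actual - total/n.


Step 1: Proportional share = 578/4 = 289/2
Step 2: Agent's actual allocation = 485
Step 3: Excess = 485 - 289/2 = 681/2

681/2


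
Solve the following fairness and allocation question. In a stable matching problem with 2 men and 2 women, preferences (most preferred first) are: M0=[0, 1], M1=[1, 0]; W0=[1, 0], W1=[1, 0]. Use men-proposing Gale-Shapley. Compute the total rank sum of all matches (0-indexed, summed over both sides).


Step 1: Run Gale-Shapley (men propose, women hold best offer):
  M0 proposes to W0; she accepts
  M1 proposes to W1; she accepts
Step 2: Final matching: W0-M0, W1-M1
Step 3: 0-indexed ranks (man's rank of his match, then woman's): 0 + 1 + 0 + 0
Step 4: Total rank sum = 1

1


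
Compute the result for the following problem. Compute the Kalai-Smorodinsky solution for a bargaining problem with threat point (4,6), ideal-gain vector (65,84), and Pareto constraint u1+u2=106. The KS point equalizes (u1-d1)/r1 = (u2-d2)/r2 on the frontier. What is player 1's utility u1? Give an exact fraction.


Step 1: At the KS point, (u1-d1)/r1 = (u2-d2)/r2 = t and u1+u2 = 106
Step 2: u1 = d1 + r1*t and u2 = d2 + r2*t, so (d1 + r1*t) + (d2 + r2*t) = 106
Step 3: t = (106 - 4 - 6)/(65 + 84) = 96/149
Step 4: u1 = d1 + r1*t = 4 + 65 * 96/149 = 6836/149
Step 5: (Check: u2 = d2 + r2*t = 8958/149; u1+u2 = 6836/149 + 8958/149 = 106, on the frontier.)

6836/149


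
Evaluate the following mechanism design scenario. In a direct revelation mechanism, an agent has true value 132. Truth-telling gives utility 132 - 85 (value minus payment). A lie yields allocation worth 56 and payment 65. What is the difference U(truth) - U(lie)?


Step 1: U(truth) = value - payment = 132 - 85 = 47
Step 2: U(lie) = allocation - payment = 56 - 65 = -9
Step 3: IC gap = 47 - (-9) = 56

56


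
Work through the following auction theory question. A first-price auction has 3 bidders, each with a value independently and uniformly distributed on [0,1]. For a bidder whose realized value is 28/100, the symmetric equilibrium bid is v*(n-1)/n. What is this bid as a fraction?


Step 1: The symmetric BNE bidding function is b(v) = v * (n-1) / n
Step 2: Substitute v = 7/25 and n = 3
Step 3: b = 7/25 * 2/3
Step 4: b = 14/75

14/75


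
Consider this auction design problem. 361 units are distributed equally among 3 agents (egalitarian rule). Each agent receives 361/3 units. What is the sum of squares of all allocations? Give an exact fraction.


Step 1: Each agent's share = 361/3
Step 2: Square of each share = (361/3)^2 = 130321/9
Step 3: Sum of squares = 3 * 130321/9 = 130321/3

130321/3


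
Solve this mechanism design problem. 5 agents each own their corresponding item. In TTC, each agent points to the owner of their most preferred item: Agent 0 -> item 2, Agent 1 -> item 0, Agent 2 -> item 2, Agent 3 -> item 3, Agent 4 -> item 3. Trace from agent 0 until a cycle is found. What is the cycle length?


Step 1: Trace the pointer graph from agent 0: 0 -> 2 -> 2
Step 2: A cycle is detected when we revisit agent 2
Step 3: The cycle is: 2 -> 2
Step 4: Cycle length = 1

1


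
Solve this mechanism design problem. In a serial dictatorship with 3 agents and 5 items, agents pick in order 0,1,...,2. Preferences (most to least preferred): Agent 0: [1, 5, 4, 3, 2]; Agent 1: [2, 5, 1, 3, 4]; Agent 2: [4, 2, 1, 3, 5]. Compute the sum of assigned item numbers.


Step 1: Agent 0 picks item 1
Step 2: Agent 1 picks item 2
Step 3: Agent 2 picks item 4
Step 4: Sum = 1 + 2 + 4 = 7

7


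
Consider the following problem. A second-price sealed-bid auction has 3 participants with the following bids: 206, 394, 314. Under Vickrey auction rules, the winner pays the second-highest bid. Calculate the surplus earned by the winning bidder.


Step 1: Sort bids in descending order: 394, 314, 206
Step 2: The winning bid is the highest: 394
Step 3: The payment equals the second-highest bid: 314
Step 4: Surplus = winner's bid - payment = 394 - 314 = 80

80


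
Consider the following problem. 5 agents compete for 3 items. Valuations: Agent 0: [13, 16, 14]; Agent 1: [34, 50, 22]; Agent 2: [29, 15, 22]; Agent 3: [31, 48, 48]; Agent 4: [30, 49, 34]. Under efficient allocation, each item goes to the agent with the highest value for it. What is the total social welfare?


Step 1: For each item, find the maximum value among all agents.
Step 2: Item 0 -> Agent 1 (value 34)
Step 3: Item 1 -> Agent 1 (value 50)
Step 4: Item 2 -> Agent 3 (value 48)
Step 5: Total welfare = 34 + 50 + 48 = 132

132


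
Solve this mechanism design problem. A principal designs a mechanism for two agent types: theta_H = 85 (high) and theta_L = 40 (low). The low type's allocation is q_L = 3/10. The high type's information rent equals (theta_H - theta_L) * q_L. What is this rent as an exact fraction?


Step 1: theta_H - theta_L = 85 - 40 = 45
Step 2: Information rent = (theta_H - theta_L) * q_L
Step 3: = 45 * 3/10
Step 4: = 27/2

27/2


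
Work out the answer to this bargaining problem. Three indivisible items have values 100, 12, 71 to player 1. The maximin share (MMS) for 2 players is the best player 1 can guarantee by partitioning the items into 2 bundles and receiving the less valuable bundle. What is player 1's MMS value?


Step 1: Item values = 100, 12, 71
Step 2: Enumerate all 2-bundle partitions and take the smaller bundle:
  Partition 1: {100} vs {12,71} -> bundles 100, 83; min = 83
  Partition 2: {12} vs {100,71} -> bundles 12, 171; min = 12
  Partition 3: {71} vs {100,12} -> bundles 71, 112; min = 71
Step 3: MMS = max(83, 12, 71) = 83

83


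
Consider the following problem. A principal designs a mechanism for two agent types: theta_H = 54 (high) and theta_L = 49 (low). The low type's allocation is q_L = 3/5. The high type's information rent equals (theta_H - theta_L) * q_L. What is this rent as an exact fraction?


Step 1: theta_H - theta_L = 54 - 49 = 5
Step 2: Information rent = (theta_H - theta_L) * q_L
Step 3: = 5 * 3/5
Step 4: = 3

3


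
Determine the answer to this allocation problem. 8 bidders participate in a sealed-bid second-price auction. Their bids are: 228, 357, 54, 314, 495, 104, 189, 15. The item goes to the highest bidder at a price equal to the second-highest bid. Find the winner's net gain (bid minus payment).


Step 1: Sort bids in descending order: 495, 357, 314, 228, 189, 104, 54, 15
Step 2: The winning bid is the highest: 495
Step 3: The payment equals the second-highest bid: 357
Step 4: Surplus = winner's bid - payment = 495 - 357 = 138

138


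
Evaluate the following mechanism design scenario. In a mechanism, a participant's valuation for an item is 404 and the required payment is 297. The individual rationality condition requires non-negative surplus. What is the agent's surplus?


Step 1: Surplus = value - payment = 404 - 297 = 107
Step 2: IR is satisfied (surplus >= 0)

107


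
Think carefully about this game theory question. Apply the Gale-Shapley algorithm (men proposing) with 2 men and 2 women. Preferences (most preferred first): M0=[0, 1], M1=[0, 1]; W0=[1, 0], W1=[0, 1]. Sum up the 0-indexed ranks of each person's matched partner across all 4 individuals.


Step 1: Run Gale-Shapley (men propose, women hold best offer):
  M0 proposes to W0; she accepts
  M1 proposes to W0; she switches from M0
  M0 proposes to W1; she accepts
Step 2: Final matching: W0-M1, W1-M0
Step 3: 0-indexed ranks (man's rank of his match, then woman's): 0 + 0 + 1 + 0
Step 4: Total rank sum = 1

1


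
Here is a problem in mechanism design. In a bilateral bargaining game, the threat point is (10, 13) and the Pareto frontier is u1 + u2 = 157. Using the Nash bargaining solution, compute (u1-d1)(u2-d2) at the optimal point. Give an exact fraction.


Step 1: The Nash solution splits surplus symmetrically above the disagreement point
Step 2: u1 = (total + d1 - d2)/2 = (157 + 10 - 13)/2 = 77
Step 3: u2 = (total - d1 + d2)/2 = (157 - 10 + 13)/2 = 80
Step 4: Nash product = (77 - 10) * (80 - 13)
Step 5: = 67 * 67 = 4489

4489


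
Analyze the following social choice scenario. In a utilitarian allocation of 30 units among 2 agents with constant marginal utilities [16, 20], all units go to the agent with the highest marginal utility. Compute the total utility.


Step 1: The marginal utilities are [16, 20]
Step 2: The highest marginal utility is 20
Step 3: All 30 units go to that agent
Step 4: Total utility = 20 * 30 = 600

600


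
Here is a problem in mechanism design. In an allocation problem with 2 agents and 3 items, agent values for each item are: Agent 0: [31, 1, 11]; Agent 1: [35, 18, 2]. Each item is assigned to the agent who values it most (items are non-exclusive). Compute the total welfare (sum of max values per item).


Step 1: For each item, find the maximum value among all agents.
Step 2: Item 0 -> Agent 1 (value 35)
Step 3: Item 1 -> Agent 1 (value 18)
Step 4: Item 2 -> Agent 0 (value 11)
Step 5: Total welfare = 35 + 18 + 11 = 64

64


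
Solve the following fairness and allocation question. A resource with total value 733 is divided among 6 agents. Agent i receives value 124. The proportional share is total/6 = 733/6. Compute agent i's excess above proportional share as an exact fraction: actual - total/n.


Step 1: Proportional share = 733/6
Step 2: Agent's actual allocation = 124
Step 3: Excess = 124 - 733/6 = 11/6

11/6


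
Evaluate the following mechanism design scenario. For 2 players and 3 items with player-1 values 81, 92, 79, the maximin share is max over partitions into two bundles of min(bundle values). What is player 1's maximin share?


Step 1: Item values = 81, 92, 79
Step 2: Enumerate all 2-bundle partitions and take the smaller bundle:
  Partition 1: {81} vs {92,79} -> bundles 81, 171; min = 81
  Partition 2: {92} vs {81,79} -> bundles 92, 160; min = 92
  Partition 3: {79} vs {81,92} -> bundles 79, 173; min = 79
Step 3: MMS = max(81, 92, 79) = 92

92


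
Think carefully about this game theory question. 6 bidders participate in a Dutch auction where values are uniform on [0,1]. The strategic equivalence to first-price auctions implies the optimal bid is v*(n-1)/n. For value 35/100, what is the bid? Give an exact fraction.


Step 1: Dutch auctions are strategically equivalent to first-price auctions
Step 2: The equilibrium bid is b(v) = v*(n-1)/n
Step 3: b = 7/20 * 5/6
Step 4: b = 7/24

7/24


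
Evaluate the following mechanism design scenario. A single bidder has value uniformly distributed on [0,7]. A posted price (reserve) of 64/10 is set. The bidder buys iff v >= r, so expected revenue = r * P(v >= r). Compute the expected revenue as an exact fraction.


Step 1: Posted price r = 32/5, value support [0,7]
Step 2: P(v >= r) = (7 - 32/5)/7 = 3/35
Step 3: Expected revenue = r * P(v >= r) = 32/5 * 3/35
Step 4: Revenue = 96/175

96/175


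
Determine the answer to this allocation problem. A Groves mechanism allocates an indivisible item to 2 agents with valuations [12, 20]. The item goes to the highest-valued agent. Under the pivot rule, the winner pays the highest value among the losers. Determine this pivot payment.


Step 1: The efficient winner is agent 1 with value 20
Step 2: Other agents' values: [12]
Step 3: Pivot payment = max(others) = 12
Step 4: The winner pays 12

12


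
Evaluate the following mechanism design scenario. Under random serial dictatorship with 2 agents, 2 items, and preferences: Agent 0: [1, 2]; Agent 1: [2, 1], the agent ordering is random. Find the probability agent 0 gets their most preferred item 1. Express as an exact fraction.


Step 1: Agent 0 wants item 1
Step 2: There are 2 possible orderings of agents
Step 3: In 2 orderings, agent 0 gets item 1
Step 4: Probability = 2/2 = 1

1


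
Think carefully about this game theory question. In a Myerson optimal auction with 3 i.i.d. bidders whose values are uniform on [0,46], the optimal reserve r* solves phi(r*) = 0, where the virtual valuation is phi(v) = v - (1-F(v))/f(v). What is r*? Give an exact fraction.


Step 1: For U[0,46], F(v) = v/46 and f(v) = 1/46
Step 2: phi(v) = v - (1 - v/46)/(1/46) = v - (46 - v) = 2v - 46
Step 3: Set phi(r*) = 0: 2r* - 46 = 0
Step 4: r* = 46/2 = 23 (the number of bidders n = 3 does not enter)

23


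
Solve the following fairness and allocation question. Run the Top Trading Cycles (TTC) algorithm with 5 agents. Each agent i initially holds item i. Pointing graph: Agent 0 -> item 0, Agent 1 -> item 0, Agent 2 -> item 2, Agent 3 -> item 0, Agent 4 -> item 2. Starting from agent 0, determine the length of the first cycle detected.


Step 1: Trace the pointer graph from agent 0: 0 -> 0
Step 2: A cycle is detected when we revisit agent 0
Step 3: The cycle is: 0 -> 0
Step 4: Cycle length = 1

1


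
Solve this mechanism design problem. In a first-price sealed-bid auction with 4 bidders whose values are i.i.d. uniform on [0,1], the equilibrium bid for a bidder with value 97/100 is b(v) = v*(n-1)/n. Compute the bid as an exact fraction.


Step 1: The symmetric BNE bidding function is b(v) = v * (n-1) / n
Step 2: Substitute v = 97/100 and n = 4
Step 3: b = 97/100 * 3/4
Step 4: b = 291/400

291/400


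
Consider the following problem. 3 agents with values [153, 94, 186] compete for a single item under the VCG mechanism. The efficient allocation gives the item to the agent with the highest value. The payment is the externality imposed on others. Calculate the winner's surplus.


Step 1: The winner is the agent with the highest value: agent 2 with value 186
Step 2: Values of other agents: [153, 94]
Step 3: VCG payment = max of others' values = 153
Step 4: Surplus = 186 - 153 = 33

33


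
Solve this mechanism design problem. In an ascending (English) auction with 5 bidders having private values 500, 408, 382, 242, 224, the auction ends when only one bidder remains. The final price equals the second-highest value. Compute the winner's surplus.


Step 1: Identify the highest value: 500
Step 2: Identify the second-highest value: 408
Step 3: The final price = second-highest value = 408
Step 4: Surplus = 500 - 408 = 92

92


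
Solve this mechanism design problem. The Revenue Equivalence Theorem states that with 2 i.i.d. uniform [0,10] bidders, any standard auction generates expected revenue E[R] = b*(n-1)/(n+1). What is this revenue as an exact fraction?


Step 1: By Revenue Equivalence, expected revenue = b*(n-1)/(n+1)
Step 2: Substituting n = 2, b = 10
Step 3: Revenue = 10*(2-1)/(2+1) = 10*1/3
Step 4: Revenue = 10/3

10/3


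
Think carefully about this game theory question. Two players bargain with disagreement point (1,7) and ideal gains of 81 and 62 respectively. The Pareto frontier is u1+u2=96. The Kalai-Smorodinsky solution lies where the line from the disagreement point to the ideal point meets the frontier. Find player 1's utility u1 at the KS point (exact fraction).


Step 1: At the KS point, (u1-d1)/r1 = (u2-d2)/r2 = t and u1+u2 = 96
Step 2: u1 = d1 + r1*t and u2 = d2 + r2*t, so (d1 + r1*t) + (d2 + r2*t) = 96
Step 3: t = (96 - 1 - 7)/(81 + 62) = 88/143 = 8/13
Step 4: u1 = d1 + r1*t = 1 + 81 * 8/13 = 661/13
Step 5: (Check: u2 = d2 + r2*t = 587/13; u1+u2 = 661/13 + 587/13 = 96, on the frontier.)

661/13


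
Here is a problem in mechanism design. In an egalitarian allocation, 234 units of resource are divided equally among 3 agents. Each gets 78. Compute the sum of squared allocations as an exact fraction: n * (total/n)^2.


Step 1: Each agent's share = 234/3 = 78
Step 2: Square of each share = (78)^2 = 6084
Step 3: Sum of squares = 3 * 6084 = 18252

18252


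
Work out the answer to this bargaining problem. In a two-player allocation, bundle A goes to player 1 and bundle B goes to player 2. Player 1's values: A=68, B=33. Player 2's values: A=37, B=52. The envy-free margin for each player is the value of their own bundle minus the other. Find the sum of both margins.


Step 1: Player 1's margin = v1(A) - v1(B) = 68 - 33 = 35
Step 2: Player 2's margin = v2(B) - v2(A) = 52 - 37 = 15
Step 3: Total margin = 35 + 15 = 50

50


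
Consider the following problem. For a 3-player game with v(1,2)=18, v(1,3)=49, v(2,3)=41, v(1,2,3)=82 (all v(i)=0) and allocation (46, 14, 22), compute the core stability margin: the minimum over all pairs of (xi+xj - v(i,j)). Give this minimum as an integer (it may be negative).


Step 1: Slack for coalition (1,2): x1+x2 - v12 = 60 - 18 = 42
Step 2: Slack for coalition (1,3): x1+x3 - v13 = 68 - 49 = 19
Step 3: Slack for coalition (2,3): x2+x3 - v23 = 36 - 41 = -5
Step 4: Minimum slack = min(42, 19, -5) = -5, attained by (2,3); coalition (2,3) can block (slack < 0), so the allocation is not in the core

-5


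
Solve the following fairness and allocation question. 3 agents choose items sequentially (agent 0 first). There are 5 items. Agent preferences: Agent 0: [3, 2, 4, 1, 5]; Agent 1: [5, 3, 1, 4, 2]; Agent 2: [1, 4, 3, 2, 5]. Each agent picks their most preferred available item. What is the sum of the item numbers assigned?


Step 1: Agent 0 picks item 3
Step 2: Agent 1 picks item 5
Step 3: Agent 2 picks item 1
Step 4: Sum = 3 + 5 + 1 = 9

9


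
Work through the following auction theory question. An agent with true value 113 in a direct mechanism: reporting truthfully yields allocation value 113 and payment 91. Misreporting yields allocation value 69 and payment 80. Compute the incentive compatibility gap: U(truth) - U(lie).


Step 1: U(truth) = value - payment = 113 - 91 = 22
Step 2: U(lie) = allocation - payment = 69 - 80 = -11
Step 3: IC gap = 22 - (-11) = 33

33


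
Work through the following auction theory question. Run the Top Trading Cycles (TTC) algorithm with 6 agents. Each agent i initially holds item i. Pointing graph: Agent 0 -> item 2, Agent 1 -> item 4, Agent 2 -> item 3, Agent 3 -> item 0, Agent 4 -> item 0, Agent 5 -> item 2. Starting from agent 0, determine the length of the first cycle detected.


Step 1: Trace the pointer graph from agent 0: 0 -> 2 -> 3 -> 0
Step 2: A cycle is detected when we revisit agent 0
Step 3: The cycle is: 0 -> 2 -> 3 -> 0
Step 4: Cycle length = 3

3


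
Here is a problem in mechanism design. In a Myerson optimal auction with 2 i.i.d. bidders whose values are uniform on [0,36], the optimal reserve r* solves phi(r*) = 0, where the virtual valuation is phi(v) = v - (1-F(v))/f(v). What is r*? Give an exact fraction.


Step 1: For U[0,36], F(v) = v/36 and f(v) = 1/36
Step 2: phi(v) = v - (1 - v/36)/(1/36) = v - (36 - v) = 2v - 36
Step 3: Set phi(r*) = 0: 2r* - 36 = 0
Step 4: r* = 36/2 = 18 (the number of bidders n = 2 does not enter)

18


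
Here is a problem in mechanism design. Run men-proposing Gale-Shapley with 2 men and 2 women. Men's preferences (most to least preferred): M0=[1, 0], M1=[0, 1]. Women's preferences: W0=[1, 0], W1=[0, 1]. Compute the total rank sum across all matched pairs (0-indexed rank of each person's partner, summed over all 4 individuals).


Step 1: Run Gale-Shapley (men propose, women hold best offer):
  M0 proposes to W1; she accepts
  M1 proposes to W0; she accepts
Step 2: Final matching: W0-M1, W1-M0
Step 3: 0-indexed ranks (man's rank of his match, then woman's): 0 + 0 + 0 + 0
Step 4: Total rank sum = 0

0


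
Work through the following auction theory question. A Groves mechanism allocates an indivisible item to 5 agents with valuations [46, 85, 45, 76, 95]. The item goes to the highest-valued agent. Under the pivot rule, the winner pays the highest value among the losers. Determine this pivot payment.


Step 1: The efficient winner is agent 4 with value 95
Step 2: Other agents' values: [46, 85, 45, 76]
Step 3: Pivot payment = max(others) = 85
Step 4: The winner pays 85

85
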